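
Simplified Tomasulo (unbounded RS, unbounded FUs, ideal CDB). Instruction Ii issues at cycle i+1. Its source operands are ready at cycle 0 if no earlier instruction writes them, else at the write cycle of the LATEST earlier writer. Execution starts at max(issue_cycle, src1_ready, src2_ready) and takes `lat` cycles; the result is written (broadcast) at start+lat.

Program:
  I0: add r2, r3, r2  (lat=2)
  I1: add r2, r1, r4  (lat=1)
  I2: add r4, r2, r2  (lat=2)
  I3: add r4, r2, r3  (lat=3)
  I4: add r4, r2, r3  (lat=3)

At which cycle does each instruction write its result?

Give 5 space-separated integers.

Answer: 3 3 5 7 8

Derivation:
I0 add r2: issue@1 deps=(None,None) exec_start@1 write@3
I1 add r2: issue@2 deps=(None,None) exec_start@2 write@3
I2 add r4: issue@3 deps=(1,1) exec_start@3 write@5
I3 add r4: issue@4 deps=(1,None) exec_start@4 write@7
I4 add r4: issue@5 deps=(1,None) exec_start@5 write@8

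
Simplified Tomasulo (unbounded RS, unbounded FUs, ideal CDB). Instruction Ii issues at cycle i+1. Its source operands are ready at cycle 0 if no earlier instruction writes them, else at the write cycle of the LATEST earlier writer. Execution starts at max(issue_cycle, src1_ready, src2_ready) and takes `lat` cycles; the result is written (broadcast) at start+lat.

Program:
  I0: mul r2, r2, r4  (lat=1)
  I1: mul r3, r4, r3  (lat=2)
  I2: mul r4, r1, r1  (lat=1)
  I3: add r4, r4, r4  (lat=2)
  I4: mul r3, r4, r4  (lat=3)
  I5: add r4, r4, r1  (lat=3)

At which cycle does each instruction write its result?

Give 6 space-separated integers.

Answer: 2 4 4 6 9 9

Derivation:
I0 mul r2: issue@1 deps=(None,None) exec_start@1 write@2
I1 mul r3: issue@2 deps=(None,None) exec_start@2 write@4
I2 mul r4: issue@3 deps=(None,None) exec_start@3 write@4
I3 add r4: issue@4 deps=(2,2) exec_start@4 write@6
I4 mul r3: issue@5 deps=(3,3) exec_start@6 write@9
I5 add r4: issue@6 deps=(3,None) exec_start@6 write@9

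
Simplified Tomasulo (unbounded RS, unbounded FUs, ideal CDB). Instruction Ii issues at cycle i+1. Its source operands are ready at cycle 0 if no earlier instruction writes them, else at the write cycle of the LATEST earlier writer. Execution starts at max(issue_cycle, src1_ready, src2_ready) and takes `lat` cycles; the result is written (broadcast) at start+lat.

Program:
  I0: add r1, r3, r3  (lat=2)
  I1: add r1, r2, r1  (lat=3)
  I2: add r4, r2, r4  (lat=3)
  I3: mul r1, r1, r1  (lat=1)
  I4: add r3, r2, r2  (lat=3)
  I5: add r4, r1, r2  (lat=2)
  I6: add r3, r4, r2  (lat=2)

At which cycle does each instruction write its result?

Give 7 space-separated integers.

Answer: 3 6 6 7 8 9 11

Derivation:
I0 add r1: issue@1 deps=(None,None) exec_start@1 write@3
I1 add r1: issue@2 deps=(None,0) exec_start@3 write@6
I2 add r4: issue@3 deps=(None,None) exec_start@3 write@6
I3 mul r1: issue@4 deps=(1,1) exec_start@6 write@7
I4 add r3: issue@5 deps=(None,None) exec_start@5 write@8
I5 add r4: issue@6 deps=(3,None) exec_start@7 write@9
I6 add r3: issue@7 deps=(5,None) exec_start@9 write@11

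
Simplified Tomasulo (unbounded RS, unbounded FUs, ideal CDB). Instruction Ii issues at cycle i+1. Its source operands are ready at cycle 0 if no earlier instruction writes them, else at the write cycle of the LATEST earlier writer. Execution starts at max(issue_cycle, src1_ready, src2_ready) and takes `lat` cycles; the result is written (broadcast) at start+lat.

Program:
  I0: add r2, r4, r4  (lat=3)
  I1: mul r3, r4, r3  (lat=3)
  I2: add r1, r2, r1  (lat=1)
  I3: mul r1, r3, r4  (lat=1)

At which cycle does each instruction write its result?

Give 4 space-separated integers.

I0 add r2: issue@1 deps=(None,None) exec_start@1 write@4
I1 mul r3: issue@2 deps=(None,None) exec_start@2 write@5
I2 add r1: issue@3 deps=(0,None) exec_start@4 write@5
I3 mul r1: issue@4 deps=(1,None) exec_start@5 write@6

Answer: 4 5 5 6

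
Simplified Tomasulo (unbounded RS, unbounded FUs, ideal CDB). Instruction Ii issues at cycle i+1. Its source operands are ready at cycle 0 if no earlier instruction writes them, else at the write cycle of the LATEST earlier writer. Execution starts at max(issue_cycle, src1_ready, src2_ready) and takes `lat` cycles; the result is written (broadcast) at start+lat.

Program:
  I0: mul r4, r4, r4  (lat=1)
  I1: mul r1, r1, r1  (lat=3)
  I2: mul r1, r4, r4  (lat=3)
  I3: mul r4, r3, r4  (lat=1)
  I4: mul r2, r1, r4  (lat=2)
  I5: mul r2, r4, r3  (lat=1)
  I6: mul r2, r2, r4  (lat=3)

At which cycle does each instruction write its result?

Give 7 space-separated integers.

Answer: 2 5 6 5 8 7 10

Derivation:
I0 mul r4: issue@1 deps=(None,None) exec_start@1 write@2
I1 mul r1: issue@2 deps=(None,None) exec_start@2 write@5
I2 mul r1: issue@3 deps=(0,0) exec_start@3 write@6
I3 mul r4: issue@4 deps=(None,0) exec_start@4 write@5
I4 mul r2: issue@5 deps=(2,3) exec_start@6 write@8
I5 mul r2: issue@6 deps=(3,None) exec_start@6 write@7
I6 mul r2: issue@7 deps=(5,3) exec_start@7 write@10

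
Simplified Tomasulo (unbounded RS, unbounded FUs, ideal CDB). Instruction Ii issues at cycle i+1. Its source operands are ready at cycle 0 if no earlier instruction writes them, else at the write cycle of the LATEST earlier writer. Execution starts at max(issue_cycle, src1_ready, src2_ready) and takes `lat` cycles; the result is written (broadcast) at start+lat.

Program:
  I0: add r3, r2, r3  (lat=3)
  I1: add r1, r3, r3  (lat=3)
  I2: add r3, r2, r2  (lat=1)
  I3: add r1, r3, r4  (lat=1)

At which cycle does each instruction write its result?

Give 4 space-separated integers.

I0 add r3: issue@1 deps=(None,None) exec_start@1 write@4
I1 add r1: issue@2 deps=(0,0) exec_start@4 write@7
I2 add r3: issue@3 deps=(None,None) exec_start@3 write@4
I3 add r1: issue@4 deps=(2,None) exec_start@4 write@5

Answer: 4 7 4 5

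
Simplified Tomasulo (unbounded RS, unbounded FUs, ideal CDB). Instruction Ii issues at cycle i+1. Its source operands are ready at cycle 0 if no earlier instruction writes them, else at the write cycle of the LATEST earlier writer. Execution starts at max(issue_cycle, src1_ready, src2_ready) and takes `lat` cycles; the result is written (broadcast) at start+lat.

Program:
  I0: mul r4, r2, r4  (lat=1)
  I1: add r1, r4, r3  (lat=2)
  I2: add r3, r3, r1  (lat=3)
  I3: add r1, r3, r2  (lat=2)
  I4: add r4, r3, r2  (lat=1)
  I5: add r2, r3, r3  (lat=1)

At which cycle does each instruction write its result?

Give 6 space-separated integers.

Answer: 2 4 7 9 8 8

Derivation:
I0 mul r4: issue@1 deps=(None,None) exec_start@1 write@2
I1 add r1: issue@2 deps=(0,None) exec_start@2 write@4
I2 add r3: issue@3 deps=(None,1) exec_start@4 write@7
I3 add r1: issue@4 deps=(2,None) exec_start@7 write@9
I4 add r4: issue@5 deps=(2,None) exec_start@7 write@8
I5 add r2: issue@6 deps=(2,2) exec_start@7 write@8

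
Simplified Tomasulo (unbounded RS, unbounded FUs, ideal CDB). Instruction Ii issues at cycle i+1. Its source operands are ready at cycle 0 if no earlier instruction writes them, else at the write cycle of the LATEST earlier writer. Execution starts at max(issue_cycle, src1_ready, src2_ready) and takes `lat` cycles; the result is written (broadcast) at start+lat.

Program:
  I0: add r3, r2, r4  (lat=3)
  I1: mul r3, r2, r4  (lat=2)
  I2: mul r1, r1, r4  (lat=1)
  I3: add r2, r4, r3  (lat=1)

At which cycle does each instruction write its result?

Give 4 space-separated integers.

I0 add r3: issue@1 deps=(None,None) exec_start@1 write@4
I1 mul r3: issue@2 deps=(None,None) exec_start@2 write@4
I2 mul r1: issue@3 deps=(None,None) exec_start@3 write@4
I3 add r2: issue@4 deps=(None,1) exec_start@4 write@5

Answer: 4 4 4 5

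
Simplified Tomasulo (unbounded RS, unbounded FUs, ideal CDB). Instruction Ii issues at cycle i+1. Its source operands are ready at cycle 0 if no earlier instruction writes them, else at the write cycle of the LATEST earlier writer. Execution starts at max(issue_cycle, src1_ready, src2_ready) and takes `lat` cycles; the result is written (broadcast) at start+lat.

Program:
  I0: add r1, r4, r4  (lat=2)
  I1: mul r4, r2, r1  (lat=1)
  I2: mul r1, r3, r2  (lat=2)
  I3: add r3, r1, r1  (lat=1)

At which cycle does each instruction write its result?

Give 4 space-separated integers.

Answer: 3 4 5 6

Derivation:
I0 add r1: issue@1 deps=(None,None) exec_start@1 write@3
I1 mul r4: issue@2 deps=(None,0) exec_start@3 write@4
I2 mul r1: issue@3 deps=(None,None) exec_start@3 write@5
I3 add r3: issue@4 deps=(2,2) exec_start@5 write@6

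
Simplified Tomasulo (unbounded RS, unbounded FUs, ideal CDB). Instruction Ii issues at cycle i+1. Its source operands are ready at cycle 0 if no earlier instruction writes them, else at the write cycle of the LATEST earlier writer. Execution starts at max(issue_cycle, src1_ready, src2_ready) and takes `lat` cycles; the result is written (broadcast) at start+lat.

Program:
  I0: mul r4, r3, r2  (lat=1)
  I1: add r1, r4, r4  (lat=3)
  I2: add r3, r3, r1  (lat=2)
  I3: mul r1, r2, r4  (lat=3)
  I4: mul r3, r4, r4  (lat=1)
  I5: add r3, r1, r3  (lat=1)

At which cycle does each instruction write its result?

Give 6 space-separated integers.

I0 mul r4: issue@1 deps=(None,None) exec_start@1 write@2
I1 add r1: issue@2 deps=(0,0) exec_start@2 write@5
I2 add r3: issue@3 deps=(None,1) exec_start@5 write@7
I3 mul r1: issue@4 deps=(None,0) exec_start@4 write@7
I4 mul r3: issue@5 deps=(0,0) exec_start@5 write@6
I5 add r3: issue@6 deps=(3,4) exec_start@7 write@8

Answer: 2 5 7 7 6 8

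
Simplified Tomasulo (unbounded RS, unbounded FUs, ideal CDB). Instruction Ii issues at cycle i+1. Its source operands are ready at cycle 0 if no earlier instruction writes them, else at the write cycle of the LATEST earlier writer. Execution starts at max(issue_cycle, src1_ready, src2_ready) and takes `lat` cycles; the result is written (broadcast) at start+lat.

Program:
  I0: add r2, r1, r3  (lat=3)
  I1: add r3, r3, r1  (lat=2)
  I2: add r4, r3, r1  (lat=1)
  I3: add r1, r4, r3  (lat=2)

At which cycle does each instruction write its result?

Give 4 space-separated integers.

Answer: 4 4 5 7

Derivation:
I0 add r2: issue@1 deps=(None,None) exec_start@1 write@4
I1 add r3: issue@2 deps=(None,None) exec_start@2 write@4
I2 add r4: issue@3 deps=(1,None) exec_start@4 write@5
I3 add r1: issue@4 deps=(2,1) exec_start@5 write@7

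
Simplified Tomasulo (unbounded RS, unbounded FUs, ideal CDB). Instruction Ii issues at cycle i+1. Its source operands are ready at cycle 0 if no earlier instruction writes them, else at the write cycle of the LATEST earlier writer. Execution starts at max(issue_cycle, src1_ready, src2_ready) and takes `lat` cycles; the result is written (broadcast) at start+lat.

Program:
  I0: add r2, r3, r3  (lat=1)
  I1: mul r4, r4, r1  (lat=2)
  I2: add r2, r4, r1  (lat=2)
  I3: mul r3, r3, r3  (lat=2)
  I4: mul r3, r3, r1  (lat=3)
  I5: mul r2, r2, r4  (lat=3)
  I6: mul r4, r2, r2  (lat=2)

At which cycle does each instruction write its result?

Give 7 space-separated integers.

I0 add r2: issue@1 deps=(None,None) exec_start@1 write@2
I1 mul r4: issue@2 deps=(None,None) exec_start@2 write@4
I2 add r2: issue@3 deps=(1,None) exec_start@4 write@6
I3 mul r3: issue@4 deps=(None,None) exec_start@4 write@6
I4 mul r3: issue@5 deps=(3,None) exec_start@6 write@9
I5 mul r2: issue@6 deps=(2,1) exec_start@6 write@9
I6 mul r4: issue@7 deps=(5,5) exec_start@9 write@11

Answer: 2 4 6 6 9 9 11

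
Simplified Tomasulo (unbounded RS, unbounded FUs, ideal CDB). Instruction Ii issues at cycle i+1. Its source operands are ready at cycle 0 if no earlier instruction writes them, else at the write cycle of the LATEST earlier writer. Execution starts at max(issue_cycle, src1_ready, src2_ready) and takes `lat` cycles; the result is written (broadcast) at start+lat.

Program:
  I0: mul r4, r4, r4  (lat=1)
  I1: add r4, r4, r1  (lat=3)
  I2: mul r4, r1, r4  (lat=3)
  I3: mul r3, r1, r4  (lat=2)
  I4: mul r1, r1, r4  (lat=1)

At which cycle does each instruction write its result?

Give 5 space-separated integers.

I0 mul r4: issue@1 deps=(None,None) exec_start@1 write@2
I1 add r4: issue@2 deps=(0,None) exec_start@2 write@5
I2 mul r4: issue@3 deps=(None,1) exec_start@5 write@8
I3 mul r3: issue@4 deps=(None,2) exec_start@8 write@10
I4 mul r1: issue@5 deps=(None,2) exec_start@8 write@9

Answer: 2 5 8 10 9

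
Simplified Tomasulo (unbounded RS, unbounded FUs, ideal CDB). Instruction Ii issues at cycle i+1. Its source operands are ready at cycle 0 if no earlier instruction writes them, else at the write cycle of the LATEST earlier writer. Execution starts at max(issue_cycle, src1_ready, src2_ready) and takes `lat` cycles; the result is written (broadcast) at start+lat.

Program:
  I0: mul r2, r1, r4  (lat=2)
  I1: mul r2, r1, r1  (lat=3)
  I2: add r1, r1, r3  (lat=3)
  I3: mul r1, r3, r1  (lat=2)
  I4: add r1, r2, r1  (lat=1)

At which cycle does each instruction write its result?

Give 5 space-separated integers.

I0 mul r2: issue@1 deps=(None,None) exec_start@1 write@3
I1 mul r2: issue@2 deps=(None,None) exec_start@2 write@5
I2 add r1: issue@3 deps=(None,None) exec_start@3 write@6
I3 mul r1: issue@4 deps=(None,2) exec_start@6 write@8
I4 add r1: issue@5 deps=(1,3) exec_start@8 write@9

Answer: 3 5 6 8 9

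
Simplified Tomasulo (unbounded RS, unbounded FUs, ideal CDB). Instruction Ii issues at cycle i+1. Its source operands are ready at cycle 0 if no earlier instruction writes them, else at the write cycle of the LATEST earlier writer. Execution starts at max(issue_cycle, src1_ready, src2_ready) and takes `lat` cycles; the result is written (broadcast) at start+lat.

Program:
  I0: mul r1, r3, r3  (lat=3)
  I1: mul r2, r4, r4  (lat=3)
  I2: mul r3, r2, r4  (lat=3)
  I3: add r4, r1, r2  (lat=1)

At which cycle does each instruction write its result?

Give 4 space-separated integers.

Answer: 4 5 8 6

Derivation:
I0 mul r1: issue@1 deps=(None,None) exec_start@1 write@4
I1 mul r2: issue@2 deps=(None,None) exec_start@2 write@5
I2 mul r3: issue@3 deps=(1,None) exec_start@5 write@8
I3 add r4: issue@4 deps=(0,1) exec_start@5 write@6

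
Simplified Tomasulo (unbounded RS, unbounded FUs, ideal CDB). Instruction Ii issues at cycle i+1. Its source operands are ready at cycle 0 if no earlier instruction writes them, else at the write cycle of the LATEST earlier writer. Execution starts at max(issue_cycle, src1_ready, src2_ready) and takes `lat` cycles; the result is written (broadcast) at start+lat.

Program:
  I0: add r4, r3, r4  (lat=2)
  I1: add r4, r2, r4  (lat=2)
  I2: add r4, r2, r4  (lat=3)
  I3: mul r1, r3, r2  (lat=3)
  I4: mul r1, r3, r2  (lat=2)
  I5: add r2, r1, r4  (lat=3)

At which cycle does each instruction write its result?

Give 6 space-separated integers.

I0 add r4: issue@1 deps=(None,None) exec_start@1 write@3
I1 add r4: issue@2 deps=(None,0) exec_start@3 write@5
I2 add r4: issue@3 deps=(None,1) exec_start@5 write@8
I3 mul r1: issue@4 deps=(None,None) exec_start@4 write@7
I4 mul r1: issue@5 deps=(None,None) exec_start@5 write@7
I5 add r2: issue@6 deps=(4,2) exec_start@8 write@11

Answer: 3 5 8 7 7 11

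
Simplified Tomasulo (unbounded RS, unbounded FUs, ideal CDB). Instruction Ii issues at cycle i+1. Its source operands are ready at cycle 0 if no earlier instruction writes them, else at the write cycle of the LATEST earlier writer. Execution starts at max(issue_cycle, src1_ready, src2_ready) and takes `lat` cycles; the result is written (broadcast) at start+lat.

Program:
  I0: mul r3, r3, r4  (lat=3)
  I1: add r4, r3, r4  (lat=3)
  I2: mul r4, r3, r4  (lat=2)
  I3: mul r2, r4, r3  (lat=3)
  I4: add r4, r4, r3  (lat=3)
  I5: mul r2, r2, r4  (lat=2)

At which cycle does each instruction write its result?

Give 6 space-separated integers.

I0 mul r3: issue@1 deps=(None,None) exec_start@1 write@4
I1 add r4: issue@2 deps=(0,None) exec_start@4 write@7
I2 mul r4: issue@3 deps=(0,1) exec_start@7 write@9
I3 mul r2: issue@4 deps=(2,0) exec_start@9 write@12
I4 add r4: issue@5 deps=(2,0) exec_start@9 write@12
I5 mul r2: issue@6 deps=(3,4) exec_start@12 write@14

Answer: 4 7 9 12 12 14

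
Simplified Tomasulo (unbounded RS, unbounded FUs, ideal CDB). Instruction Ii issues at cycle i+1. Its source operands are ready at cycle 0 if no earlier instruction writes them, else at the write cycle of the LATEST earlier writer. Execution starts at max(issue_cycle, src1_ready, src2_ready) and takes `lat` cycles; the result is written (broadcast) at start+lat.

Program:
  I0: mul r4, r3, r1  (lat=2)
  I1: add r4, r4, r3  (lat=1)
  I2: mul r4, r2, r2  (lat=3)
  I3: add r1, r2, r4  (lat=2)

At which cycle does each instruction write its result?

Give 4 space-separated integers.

I0 mul r4: issue@1 deps=(None,None) exec_start@1 write@3
I1 add r4: issue@2 deps=(0,None) exec_start@3 write@4
I2 mul r4: issue@3 deps=(None,None) exec_start@3 write@6
I3 add r1: issue@4 deps=(None,2) exec_start@6 write@8

Answer: 3 4 6 8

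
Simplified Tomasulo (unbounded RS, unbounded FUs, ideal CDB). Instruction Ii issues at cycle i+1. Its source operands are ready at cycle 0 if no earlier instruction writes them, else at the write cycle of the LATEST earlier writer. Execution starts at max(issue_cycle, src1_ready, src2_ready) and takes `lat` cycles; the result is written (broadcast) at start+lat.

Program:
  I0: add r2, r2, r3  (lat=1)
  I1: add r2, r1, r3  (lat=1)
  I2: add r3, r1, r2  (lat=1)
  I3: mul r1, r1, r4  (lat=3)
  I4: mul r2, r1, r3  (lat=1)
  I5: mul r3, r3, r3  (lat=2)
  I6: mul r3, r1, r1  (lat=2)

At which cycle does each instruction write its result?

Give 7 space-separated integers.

Answer: 2 3 4 7 8 8 9

Derivation:
I0 add r2: issue@1 deps=(None,None) exec_start@1 write@2
I1 add r2: issue@2 deps=(None,None) exec_start@2 write@3
I2 add r3: issue@3 deps=(None,1) exec_start@3 write@4
I3 mul r1: issue@4 deps=(None,None) exec_start@4 write@7
I4 mul r2: issue@5 deps=(3,2) exec_start@7 write@8
I5 mul r3: issue@6 deps=(2,2) exec_start@6 write@8
I6 mul r3: issue@7 deps=(3,3) exec_start@7 write@9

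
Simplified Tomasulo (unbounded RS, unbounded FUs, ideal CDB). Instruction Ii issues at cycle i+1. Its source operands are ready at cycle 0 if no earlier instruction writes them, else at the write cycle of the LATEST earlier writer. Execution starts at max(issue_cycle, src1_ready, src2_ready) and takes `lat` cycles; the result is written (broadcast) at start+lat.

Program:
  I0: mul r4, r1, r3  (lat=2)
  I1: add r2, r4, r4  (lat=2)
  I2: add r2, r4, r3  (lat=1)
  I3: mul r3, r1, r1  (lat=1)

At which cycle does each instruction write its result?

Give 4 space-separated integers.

Answer: 3 5 4 5

Derivation:
I0 mul r4: issue@1 deps=(None,None) exec_start@1 write@3
I1 add r2: issue@2 deps=(0,0) exec_start@3 write@5
I2 add r2: issue@3 deps=(0,None) exec_start@3 write@4
I3 mul r3: issue@4 deps=(None,None) exec_start@4 write@5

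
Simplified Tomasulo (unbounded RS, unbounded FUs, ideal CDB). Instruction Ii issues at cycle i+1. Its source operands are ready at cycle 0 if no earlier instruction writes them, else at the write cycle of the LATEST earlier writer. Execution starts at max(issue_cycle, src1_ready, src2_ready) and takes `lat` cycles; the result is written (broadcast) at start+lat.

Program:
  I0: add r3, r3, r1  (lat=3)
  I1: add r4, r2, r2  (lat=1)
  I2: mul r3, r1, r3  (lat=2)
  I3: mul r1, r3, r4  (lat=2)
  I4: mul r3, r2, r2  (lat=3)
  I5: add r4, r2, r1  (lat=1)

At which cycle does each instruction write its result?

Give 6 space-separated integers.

I0 add r3: issue@1 deps=(None,None) exec_start@1 write@4
I1 add r4: issue@2 deps=(None,None) exec_start@2 write@3
I2 mul r3: issue@3 deps=(None,0) exec_start@4 write@6
I3 mul r1: issue@4 deps=(2,1) exec_start@6 write@8
I4 mul r3: issue@5 deps=(None,None) exec_start@5 write@8
I5 add r4: issue@6 deps=(None,3) exec_start@8 write@9

Answer: 4 3 6 8 8 9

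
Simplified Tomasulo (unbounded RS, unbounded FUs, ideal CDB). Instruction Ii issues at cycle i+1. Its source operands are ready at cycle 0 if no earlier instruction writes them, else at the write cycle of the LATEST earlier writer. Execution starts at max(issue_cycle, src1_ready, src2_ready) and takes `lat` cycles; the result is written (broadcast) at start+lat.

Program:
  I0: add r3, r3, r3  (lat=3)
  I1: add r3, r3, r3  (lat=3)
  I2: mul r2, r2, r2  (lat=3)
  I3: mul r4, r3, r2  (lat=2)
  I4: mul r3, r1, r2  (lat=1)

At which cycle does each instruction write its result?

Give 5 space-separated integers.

Answer: 4 7 6 9 7

Derivation:
I0 add r3: issue@1 deps=(None,None) exec_start@1 write@4
I1 add r3: issue@2 deps=(0,0) exec_start@4 write@7
I2 mul r2: issue@3 deps=(None,None) exec_start@3 write@6
I3 mul r4: issue@4 deps=(1,2) exec_start@7 write@9
I4 mul r3: issue@5 deps=(None,2) exec_start@6 write@7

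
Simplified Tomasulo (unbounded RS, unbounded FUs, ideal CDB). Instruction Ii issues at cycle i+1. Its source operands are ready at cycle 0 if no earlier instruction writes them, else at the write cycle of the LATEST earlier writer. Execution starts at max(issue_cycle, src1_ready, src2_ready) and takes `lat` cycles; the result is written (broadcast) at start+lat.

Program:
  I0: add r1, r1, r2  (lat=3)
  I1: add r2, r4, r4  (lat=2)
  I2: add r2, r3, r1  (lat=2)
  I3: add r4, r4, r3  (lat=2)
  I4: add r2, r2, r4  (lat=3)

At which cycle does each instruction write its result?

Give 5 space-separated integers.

Answer: 4 4 6 6 9

Derivation:
I0 add r1: issue@1 deps=(None,None) exec_start@1 write@4
I1 add r2: issue@2 deps=(None,None) exec_start@2 write@4
I2 add r2: issue@3 deps=(None,0) exec_start@4 write@6
I3 add r4: issue@4 deps=(None,None) exec_start@4 write@6
I4 add r2: issue@5 deps=(2,3) exec_start@6 write@9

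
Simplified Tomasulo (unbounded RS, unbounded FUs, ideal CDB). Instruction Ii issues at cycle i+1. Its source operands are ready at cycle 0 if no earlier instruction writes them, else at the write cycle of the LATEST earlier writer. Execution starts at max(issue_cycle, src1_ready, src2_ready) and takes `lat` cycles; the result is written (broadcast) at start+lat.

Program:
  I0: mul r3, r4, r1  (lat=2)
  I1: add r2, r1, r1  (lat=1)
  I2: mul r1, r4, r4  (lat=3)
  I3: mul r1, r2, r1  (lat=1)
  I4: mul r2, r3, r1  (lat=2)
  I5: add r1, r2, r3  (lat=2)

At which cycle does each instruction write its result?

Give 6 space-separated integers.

I0 mul r3: issue@1 deps=(None,None) exec_start@1 write@3
I1 add r2: issue@2 deps=(None,None) exec_start@2 write@3
I2 mul r1: issue@3 deps=(None,None) exec_start@3 write@6
I3 mul r1: issue@4 deps=(1,2) exec_start@6 write@7
I4 mul r2: issue@5 deps=(0,3) exec_start@7 write@9
I5 add r1: issue@6 deps=(4,0) exec_start@9 write@11

Answer: 3 3 6 7 9 11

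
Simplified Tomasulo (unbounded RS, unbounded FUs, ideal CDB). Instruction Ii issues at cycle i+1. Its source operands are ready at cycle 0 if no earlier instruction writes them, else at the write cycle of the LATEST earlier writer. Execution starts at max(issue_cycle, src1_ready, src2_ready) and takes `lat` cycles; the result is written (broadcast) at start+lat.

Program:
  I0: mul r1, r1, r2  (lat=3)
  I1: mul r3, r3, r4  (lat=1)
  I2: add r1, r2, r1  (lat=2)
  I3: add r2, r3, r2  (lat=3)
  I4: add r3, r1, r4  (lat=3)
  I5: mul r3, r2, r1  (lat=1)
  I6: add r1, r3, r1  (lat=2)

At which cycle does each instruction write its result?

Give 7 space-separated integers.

I0 mul r1: issue@1 deps=(None,None) exec_start@1 write@4
I1 mul r3: issue@2 deps=(None,None) exec_start@2 write@3
I2 add r1: issue@3 deps=(None,0) exec_start@4 write@6
I3 add r2: issue@4 deps=(1,None) exec_start@4 write@7
I4 add r3: issue@5 deps=(2,None) exec_start@6 write@9
I5 mul r3: issue@6 deps=(3,2) exec_start@7 write@8
I6 add r1: issue@7 deps=(5,2) exec_start@8 write@10

Answer: 4 3 6 7 9 8 10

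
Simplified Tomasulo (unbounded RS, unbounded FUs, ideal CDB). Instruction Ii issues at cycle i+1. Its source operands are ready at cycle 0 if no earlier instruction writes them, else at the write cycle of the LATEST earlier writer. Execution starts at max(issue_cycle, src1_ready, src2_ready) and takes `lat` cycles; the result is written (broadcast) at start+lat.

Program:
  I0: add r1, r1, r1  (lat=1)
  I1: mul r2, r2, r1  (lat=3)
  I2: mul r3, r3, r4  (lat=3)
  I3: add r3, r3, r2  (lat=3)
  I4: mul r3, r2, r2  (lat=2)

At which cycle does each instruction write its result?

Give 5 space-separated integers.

Answer: 2 5 6 9 7

Derivation:
I0 add r1: issue@1 deps=(None,None) exec_start@1 write@2
I1 mul r2: issue@2 deps=(None,0) exec_start@2 write@5
I2 mul r3: issue@3 deps=(None,None) exec_start@3 write@6
I3 add r3: issue@4 deps=(2,1) exec_start@6 write@9
I4 mul r3: issue@5 deps=(1,1) exec_start@5 write@7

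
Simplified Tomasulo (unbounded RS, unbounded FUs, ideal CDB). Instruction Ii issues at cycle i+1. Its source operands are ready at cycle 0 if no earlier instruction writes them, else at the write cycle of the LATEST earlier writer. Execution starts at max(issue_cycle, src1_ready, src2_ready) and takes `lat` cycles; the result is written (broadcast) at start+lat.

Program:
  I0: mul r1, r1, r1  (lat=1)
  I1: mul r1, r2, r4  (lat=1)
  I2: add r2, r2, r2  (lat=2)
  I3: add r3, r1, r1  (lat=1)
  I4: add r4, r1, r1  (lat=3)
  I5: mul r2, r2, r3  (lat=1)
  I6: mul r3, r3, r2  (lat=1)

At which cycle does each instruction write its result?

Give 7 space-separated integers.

I0 mul r1: issue@1 deps=(None,None) exec_start@1 write@2
I1 mul r1: issue@2 deps=(None,None) exec_start@2 write@3
I2 add r2: issue@3 deps=(None,None) exec_start@3 write@5
I3 add r3: issue@4 deps=(1,1) exec_start@4 write@5
I4 add r4: issue@5 deps=(1,1) exec_start@5 write@8
I5 mul r2: issue@6 deps=(2,3) exec_start@6 write@7
I6 mul r3: issue@7 deps=(3,5) exec_start@7 write@8

Answer: 2 3 5 5 8 7 8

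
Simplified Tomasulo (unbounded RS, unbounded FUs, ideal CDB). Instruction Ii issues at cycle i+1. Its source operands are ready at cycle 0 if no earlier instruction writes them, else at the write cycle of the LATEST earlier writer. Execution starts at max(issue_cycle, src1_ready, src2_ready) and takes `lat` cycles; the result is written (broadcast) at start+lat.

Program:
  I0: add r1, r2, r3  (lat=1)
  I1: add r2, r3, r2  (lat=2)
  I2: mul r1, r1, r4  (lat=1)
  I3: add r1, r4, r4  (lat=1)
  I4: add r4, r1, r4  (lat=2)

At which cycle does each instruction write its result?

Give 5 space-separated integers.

Answer: 2 4 4 5 7

Derivation:
I0 add r1: issue@1 deps=(None,None) exec_start@1 write@2
I1 add r2: issue@2 deps=(None,None) exec_start@2 write@4
I2 mul r1: issue@3 deps=(0,None) exec_start@3 write@4
I3 add r1: issue@4 deps=(None,None) exec_start@4 write@5
I4 add r4: issue@5 deps=(3,None) exec_start@5 write@7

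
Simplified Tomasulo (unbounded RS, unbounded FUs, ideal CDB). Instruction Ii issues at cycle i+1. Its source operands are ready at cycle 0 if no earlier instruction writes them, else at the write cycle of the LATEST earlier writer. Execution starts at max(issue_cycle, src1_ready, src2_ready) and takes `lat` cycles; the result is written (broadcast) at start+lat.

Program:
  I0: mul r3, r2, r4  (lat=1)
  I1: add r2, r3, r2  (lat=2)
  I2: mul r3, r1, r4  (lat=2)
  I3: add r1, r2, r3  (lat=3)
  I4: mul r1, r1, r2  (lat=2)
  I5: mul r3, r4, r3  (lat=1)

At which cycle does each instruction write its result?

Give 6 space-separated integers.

Answer: 2 4 5 8 10 7

Derivation:
I0 mul r3: issue@1 deps=(None,None) exec_start@1 write@2
I1 add r2: issue@2 deps=(0,None) exec_start@2 write@4
I2 mul r3: issue@3 deps=(None,None) exec_start@3 write@5
I3 add r1: issue@4 deps=(1,2) exec_start@5 write@8
I4 mul r1: issue@5 deps=(3,1) exec_start@8 write@10
I5 mul r3: issue@6 deps=(None,2) exec_start@6 write@7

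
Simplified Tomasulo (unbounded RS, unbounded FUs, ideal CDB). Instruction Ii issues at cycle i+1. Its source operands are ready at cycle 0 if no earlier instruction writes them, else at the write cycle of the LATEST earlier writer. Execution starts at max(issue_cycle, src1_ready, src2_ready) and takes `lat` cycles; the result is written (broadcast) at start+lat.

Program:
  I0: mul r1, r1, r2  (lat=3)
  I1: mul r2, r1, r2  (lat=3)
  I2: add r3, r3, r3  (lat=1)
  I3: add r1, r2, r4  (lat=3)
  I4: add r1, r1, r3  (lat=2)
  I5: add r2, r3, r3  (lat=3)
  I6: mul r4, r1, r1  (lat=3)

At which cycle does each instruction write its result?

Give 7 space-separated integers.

Answer: 4 7 4 10 12 9 15

Derivation:
I0 mul r1: issue@1 deps=(None,None) exec_start@1 write@4
I1 mul r2: issue@2 deps=(0,None) exec_start@4 write@7
I2 add r3: issue@3 deps=(None,None) exec_start@3 write@4
I3 add r1: issue@4 deps=(1,None) exec_start@7 write@10
I4 add r1: issue@5 deps=(3,2) exec_start@10 write@12
I5 add r2: issue@6 deps=(2,2) exec_start@6 write@9
I6 mul r4: issue@7 deps=(4,4) exec_start@12 write@15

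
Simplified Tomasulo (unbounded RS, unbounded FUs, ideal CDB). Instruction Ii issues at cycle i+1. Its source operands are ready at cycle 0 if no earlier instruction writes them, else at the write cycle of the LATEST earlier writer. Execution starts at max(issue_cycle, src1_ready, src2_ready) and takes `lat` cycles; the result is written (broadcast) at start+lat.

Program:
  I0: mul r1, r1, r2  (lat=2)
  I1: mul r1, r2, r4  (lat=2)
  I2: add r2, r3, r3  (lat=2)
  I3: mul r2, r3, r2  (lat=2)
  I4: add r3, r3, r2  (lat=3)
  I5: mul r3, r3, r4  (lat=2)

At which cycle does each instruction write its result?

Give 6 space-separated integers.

Answer: 3 4 5 7 10 12

Derivation:
I0 mul r1: issue@1 deps=(None,None) exec_start@1 write@3
I1 mul r1: issue@2 deps=(None,None) exec_start@2 write@4
I2 add r2: issue@3 deps=(None,None) exec_start@3 write@5
I3 mul r2: issue@4 deps=(None,2) exec_start@5 write@7
I4 add r3: issue@5 deps=(None,3) exec_start@7 write@10
I5 mul r3: issue@6 deps=(4,None) exec_start@10 write@12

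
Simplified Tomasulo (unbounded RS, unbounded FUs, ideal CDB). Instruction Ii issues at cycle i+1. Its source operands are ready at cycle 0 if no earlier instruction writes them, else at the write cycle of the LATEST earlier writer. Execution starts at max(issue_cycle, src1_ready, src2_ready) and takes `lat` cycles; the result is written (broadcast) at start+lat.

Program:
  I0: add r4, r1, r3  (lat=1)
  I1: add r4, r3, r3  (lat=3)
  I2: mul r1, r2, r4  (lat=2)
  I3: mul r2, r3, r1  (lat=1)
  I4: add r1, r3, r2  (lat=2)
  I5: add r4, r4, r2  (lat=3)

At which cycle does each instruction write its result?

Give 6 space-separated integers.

I0 add r4: issue@1 deps=(None,None) exec_start@1 write@2
I1 add r4: issue@2 deps=(None,None) exec_start@2 write@5
I2 mul r1: issue@3 deps=(None,1) exec_start@5 write@7
I3 mul r2: issue@4 deps=(None,2) exec_start@7 write@8
I4 add r1: issue@5 deps=(None,3) exec_start@8 write@10
I5 add r4: issue@6 deps=(1,3) exec_start@8 write@11

Answer: 2 5 7 8 10 11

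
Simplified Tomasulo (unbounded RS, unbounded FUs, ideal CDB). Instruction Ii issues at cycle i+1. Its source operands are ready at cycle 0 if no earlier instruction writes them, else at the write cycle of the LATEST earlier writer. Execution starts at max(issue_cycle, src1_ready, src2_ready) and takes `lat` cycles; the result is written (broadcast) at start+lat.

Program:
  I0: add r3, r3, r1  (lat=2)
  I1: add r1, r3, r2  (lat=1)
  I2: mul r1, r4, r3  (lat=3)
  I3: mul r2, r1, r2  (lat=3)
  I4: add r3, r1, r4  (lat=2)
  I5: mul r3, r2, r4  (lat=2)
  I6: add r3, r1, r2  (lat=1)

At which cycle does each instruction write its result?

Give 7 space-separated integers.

I0 add r3: issue@1 deps=(None,None) exec_start@1 write@3
I1 add r1: issue@2 deps=(0,None) exec_start@3 write@4
I2 mul r1: issue@3 deps=(None,0) exec_start@3 write@6
I3 mul r2: issue@4 deps=(2,None) exec_start@6 write@9
I4 add r3: issue@5 deps=(2,None) exec_start@6 write@8
I5 mul r3: issue@6 deps=(3,None) exec_start@9 write@11
I6 add r3: issue@7 deps=(2,3) exec_start@9 write@10

Answer: 3 4 6 9 8 11 10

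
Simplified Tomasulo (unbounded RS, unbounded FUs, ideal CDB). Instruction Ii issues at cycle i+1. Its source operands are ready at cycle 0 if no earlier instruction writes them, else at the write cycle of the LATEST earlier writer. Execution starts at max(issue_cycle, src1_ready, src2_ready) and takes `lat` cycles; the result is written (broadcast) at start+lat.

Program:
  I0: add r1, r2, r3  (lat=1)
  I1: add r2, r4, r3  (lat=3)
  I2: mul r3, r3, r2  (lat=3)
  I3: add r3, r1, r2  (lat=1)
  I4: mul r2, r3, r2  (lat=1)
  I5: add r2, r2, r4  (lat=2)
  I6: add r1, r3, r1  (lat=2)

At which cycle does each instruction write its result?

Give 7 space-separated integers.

I0 add r1: issue@1 deps=(None,None) exec_start@1 write@2
I1 add r2: issue@2 deps=(None,None) exec_start@2 write@5
I2 mul r3: issue@3 deps=(None,1) exec_start@5 write@8
I3 add r3: issue@4 deps=(0,1) exec_start@5 write@6
I4 mul r2: issue@5 deps=(3,1) exec_start@6 write@7
I5 add r2: issue@6 deps=(4,None) exec_start@7 write@9
I6 add r1: issue@7 deps=(3,0) exec_start@7 write@9

Answer: 2 5 8 6 7 9 9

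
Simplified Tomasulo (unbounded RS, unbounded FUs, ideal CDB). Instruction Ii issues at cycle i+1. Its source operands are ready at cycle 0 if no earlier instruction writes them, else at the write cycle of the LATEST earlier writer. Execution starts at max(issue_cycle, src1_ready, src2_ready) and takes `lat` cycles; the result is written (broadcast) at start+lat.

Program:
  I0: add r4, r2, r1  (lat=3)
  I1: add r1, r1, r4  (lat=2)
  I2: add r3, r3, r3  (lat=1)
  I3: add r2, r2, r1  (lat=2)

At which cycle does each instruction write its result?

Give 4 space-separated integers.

Answer: 4 6 4 8

Derivation:
I0 add r4: issue@1 deps=(None,None) exec_start@1 write@4
I1 add r1: issue@2 deps=(None,0) exec_start@4 write@6
I2 add r3: issue@3 deps=(None,None) exec_start@3 write@4
I3 add r2: issue@4 deps=(None,1) exec_start@6 write@8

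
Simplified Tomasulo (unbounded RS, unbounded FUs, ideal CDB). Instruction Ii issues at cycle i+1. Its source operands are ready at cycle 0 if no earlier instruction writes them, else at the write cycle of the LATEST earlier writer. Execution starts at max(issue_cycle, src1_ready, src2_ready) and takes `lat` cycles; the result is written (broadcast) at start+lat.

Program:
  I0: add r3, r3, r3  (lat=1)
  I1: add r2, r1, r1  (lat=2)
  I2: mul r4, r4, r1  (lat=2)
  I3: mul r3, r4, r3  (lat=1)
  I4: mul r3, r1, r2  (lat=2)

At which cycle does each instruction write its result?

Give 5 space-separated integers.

Answer: 2 4 5 6 7

Derivation:
I0 add r3: issue@1 deps=(None,None) exec_start@1 write@2
I1 add r2: issue@2 deps=(None,None) exec_start@2 write@4
I2 mul r4: issue@3 deps=(None,None) exec_start@3 write@5
I3 mul r3: issue@4 deps=(2,0) exec_start@5 write@6
I4 mul r3: issue@5 deps=(None,1) exec_start@5 write@7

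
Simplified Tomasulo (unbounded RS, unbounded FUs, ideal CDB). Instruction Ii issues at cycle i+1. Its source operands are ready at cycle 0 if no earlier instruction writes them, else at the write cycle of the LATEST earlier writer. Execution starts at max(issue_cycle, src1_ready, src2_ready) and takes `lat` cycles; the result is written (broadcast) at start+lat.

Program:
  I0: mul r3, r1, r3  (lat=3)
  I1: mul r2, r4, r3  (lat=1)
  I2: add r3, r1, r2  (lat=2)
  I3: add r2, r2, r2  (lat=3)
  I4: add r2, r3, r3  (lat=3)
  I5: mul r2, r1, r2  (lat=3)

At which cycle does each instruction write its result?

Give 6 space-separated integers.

I0 mul r3: issue@1 deps=(None,None) exec_start@1 write@4
I1 mul r2: issue@2 deps=(None,0) exec_start@4 write@5
I2 add r3: issue@3 deps=(None,1) exec_start@5 write@7
I3 add r2: issue@4 deps=(1,1) exec_start@5 write@8
I4 add r2: issue@5 deps=(2,2) exec_start@7 write@10
I5 mul r2: issue@6 deps=(None,4) exec_start@10 write@13

Answer: 4 5 7 8 10 13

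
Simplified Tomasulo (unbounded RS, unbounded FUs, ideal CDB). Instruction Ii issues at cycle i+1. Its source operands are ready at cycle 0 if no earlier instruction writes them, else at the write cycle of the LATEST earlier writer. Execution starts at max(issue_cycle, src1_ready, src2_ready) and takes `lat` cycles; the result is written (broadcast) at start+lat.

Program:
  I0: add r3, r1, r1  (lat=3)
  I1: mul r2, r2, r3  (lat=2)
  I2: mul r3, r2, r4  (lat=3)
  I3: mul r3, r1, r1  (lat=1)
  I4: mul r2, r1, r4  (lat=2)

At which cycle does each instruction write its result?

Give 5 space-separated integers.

I0 add r3: issue@1 deps=(None,None) exec_start@1 write@4
I1 mul r2: issue@2 deps=(None,0) exec_start@4 write@6
I2 mul r3: issue@3 deps=(1,None) exec_start@6 write@9
I3 mul r3: issue@4 deps=(None,None) exec_start@4 write@5
I4 mul r2: issue@5 deps=(None,None) exec_start@5 write@7

Answer: 4 6 9 5 7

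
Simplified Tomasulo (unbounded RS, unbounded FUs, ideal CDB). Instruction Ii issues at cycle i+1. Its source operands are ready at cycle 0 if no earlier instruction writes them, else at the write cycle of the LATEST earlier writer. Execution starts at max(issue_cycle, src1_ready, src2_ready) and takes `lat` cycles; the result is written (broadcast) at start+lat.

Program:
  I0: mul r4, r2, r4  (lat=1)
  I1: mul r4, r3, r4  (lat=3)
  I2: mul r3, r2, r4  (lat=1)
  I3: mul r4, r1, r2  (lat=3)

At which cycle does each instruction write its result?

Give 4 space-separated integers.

I0 mul r4: issue@1 deps=(None,None) exec_start@1 write@2
I1 mul r4: issue@2 deps=(None,0) exec_start@2 write@5
I2 mul r3: issue@3 deps=(None,1) exec_start@5 write@6
I3 mul r4: issue@4 deps=(None,None) exec_start@4 write@7

Answer: 2 5 6 7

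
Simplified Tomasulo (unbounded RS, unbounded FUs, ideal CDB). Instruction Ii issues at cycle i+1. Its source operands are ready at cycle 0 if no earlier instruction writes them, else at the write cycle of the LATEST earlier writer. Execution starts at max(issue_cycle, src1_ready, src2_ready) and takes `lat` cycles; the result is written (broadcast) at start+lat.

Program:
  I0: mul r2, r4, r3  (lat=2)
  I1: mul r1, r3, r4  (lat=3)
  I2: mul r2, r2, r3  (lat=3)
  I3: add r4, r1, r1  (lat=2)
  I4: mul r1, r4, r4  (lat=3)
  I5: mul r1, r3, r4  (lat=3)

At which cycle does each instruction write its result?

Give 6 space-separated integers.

Answer: 3 5 6 7 10 10

Derivation:
I0 mul r2: issue@1 deps=(None,None) exec_start@1 write@3
I1 mul r1: issue@2 deps=(None,None) exec_start@2 write@5
I2 mul r2: issue@3 deps=(0,None) exec_start@3 write@6
I3 add r4: issue@4 deps=(1,1) exec_start@5 write@7
I4 mul r1: issue@5 deps=(3,3) exec_start@7 write@10
I5 mul r1: issue@6 deps=(None,3) exec_start@7 write@10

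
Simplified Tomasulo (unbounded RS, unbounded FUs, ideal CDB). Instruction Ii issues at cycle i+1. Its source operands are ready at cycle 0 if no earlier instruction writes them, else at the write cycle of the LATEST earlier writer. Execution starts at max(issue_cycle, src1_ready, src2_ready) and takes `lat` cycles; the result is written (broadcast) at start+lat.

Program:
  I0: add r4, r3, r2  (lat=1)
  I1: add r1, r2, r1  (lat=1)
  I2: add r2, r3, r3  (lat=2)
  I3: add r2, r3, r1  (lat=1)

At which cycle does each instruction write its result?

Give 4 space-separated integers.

Answer: 2 3 5 5

Derivation:
I0 add r4: issue@1 deps=(None,None) exec_start@1 write@2
I1 add r1: issue@2 deps=(None,None) exec_start@2 write@3
I2 add r2: issue@3 deps=(None,None) exec_start@3 write@5
I3 add r2: issue@4 deps=(None,1) exec_start@4 write@5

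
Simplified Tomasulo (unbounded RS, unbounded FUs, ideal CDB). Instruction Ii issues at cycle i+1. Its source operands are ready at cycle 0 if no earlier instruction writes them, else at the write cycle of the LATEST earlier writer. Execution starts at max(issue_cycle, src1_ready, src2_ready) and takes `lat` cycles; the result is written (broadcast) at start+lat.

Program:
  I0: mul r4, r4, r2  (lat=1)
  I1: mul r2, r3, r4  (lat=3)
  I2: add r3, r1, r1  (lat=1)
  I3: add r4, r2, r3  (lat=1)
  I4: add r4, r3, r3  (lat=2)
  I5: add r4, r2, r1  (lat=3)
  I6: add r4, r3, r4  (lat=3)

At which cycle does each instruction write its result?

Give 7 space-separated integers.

I0 mul r4: issue@1 deps=(None,None) exec_start@1 write@2
I1 mul r2: issue@2 deps=(None,0) exec_start@2 write@5
I2 add r3: issue@3 deps=(None,None) exec_start@3 write@4
I3 add r4: issue@4 deps=(1,2) exec_start@5 write@6
I4 add r4: issue@5 deps=(2,2) exec_start@5 write@7
I5 add r4: issue@6 deps=(1,None) exec_start@6 write@9
I6 add r4: issue@7 deps=(2,5) exec_start@9 write@12

Answer: 2 5 4 6 7 9 12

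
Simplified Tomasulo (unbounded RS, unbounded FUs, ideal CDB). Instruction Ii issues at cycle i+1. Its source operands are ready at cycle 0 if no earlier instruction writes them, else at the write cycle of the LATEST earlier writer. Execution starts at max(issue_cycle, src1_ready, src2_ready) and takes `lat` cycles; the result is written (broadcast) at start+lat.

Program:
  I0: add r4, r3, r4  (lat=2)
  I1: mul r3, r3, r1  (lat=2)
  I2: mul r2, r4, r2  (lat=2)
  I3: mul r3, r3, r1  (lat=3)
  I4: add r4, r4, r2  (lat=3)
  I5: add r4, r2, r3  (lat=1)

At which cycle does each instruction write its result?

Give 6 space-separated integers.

Answer: 3 4 5 7 8 8

Derivation:
I0 add r4: issue@1 deps=(None,None) exec_start@1 write@3
I1 mul r3: issue@2 deps=(None,None) exec_start@2 write@4
I2 mul r2: issue@3 deps=(0,None) exec_start@3 write@5
I3 mul r3: issue@4 deps=(1,None) exec_start@4 write@7
I4 add r4: issue@5 deps=(0,2) exec_start@5 write@8
I5 add r4: issue@6 deps=(2,3) exec_start@7 write@8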